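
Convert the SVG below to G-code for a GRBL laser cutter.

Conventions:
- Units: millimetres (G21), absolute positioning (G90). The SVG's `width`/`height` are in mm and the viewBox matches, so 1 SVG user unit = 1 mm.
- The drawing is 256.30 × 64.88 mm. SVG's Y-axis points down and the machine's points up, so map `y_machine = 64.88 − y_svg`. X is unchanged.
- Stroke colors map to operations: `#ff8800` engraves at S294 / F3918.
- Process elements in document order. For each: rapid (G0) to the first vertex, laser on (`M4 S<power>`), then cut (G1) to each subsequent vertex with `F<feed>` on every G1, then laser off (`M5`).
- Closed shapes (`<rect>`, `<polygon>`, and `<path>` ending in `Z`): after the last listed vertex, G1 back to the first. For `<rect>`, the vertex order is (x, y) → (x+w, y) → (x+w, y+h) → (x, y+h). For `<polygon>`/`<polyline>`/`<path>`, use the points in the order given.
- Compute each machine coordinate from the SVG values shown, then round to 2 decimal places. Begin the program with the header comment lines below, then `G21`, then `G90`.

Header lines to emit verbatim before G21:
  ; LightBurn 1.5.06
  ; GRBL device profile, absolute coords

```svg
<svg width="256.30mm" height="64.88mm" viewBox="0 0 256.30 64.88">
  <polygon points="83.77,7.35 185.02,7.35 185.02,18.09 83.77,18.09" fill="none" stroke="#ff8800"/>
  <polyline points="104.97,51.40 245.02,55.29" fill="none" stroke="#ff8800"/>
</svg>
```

viewBox `0 0 256.30 64.88` with mm width/height → 1 unit = 1 mm. Flip: y_m = 64.88 − y_svg.

**Shape 1** — `<polygon>` rectangle, stroke `#ff8800` → engrave (S294, F3918). Machine vertices: (83.77,57.53) → (185.02,57.53) → (185.02,46.79) → (83.77,46.79) → (83.77,57.53). Closed: final G1 returns to the first vertex.

**Shape 2** — `<polyline>` line segment, stroke `#ff8800` → engrave (S294, F3918). Machine vertices: (104.97,13.48) → (245.02,9.59). Open path.

; LightBurn 1.5.06
; GRBL device profile, absolute coords
G21
G90
G0 X83.77 Y57.53
M4 S294
G1 X185.02 Y57.53 F3918
G1 X185.02 Y46.79 F3918
G1 X83.77 Y46.79 F3918
G1 X83.77 Y57.53 F3918
M5
G0 X104.97 Y13.48
M4 S294
G1 X245.02 Y9.59 F3918
M5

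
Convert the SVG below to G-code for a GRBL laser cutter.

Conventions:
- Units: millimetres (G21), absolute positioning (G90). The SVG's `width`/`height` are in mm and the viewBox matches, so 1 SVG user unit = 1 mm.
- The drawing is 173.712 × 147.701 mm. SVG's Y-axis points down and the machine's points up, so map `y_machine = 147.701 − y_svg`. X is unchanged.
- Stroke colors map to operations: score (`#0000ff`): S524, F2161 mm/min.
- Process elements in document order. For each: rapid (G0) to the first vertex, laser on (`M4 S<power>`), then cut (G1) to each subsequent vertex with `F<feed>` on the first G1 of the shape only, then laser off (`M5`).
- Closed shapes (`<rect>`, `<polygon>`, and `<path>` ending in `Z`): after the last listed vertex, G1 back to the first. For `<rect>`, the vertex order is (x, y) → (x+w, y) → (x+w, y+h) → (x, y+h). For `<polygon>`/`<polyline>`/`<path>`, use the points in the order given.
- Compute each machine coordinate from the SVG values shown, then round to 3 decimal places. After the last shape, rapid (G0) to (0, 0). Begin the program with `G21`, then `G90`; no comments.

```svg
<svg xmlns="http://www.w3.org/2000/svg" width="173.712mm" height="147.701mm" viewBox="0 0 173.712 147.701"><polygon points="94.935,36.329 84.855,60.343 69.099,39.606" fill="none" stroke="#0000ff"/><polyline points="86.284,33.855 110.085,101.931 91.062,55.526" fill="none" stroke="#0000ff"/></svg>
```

G21
G90
G0 X94.935 Y111.372
M4 S524
G1 X84.855 Y87.358 F2161
G1 X69.099 Y108.095
G1 X94.935 Y111.372
M5
G0 X86.284 Y113.846
M4 S524
G1 X110.085 Y45.770 F2161
G1 X91.062 Y92.175
M5
G0 X0.000 Y0.000

1 u = 1 mm; y_m = 147.701 − y.

[1] `<polygon>` regular polygon, #0000ff→score S524 F2161: (94.935,111.372) → (84.855,87.358) → (69.099,108.095) → (94.935,111.372) (closed)

[2] `<polyline>` open polyline, #0000ff→score S524 F2161: (86.284,113.846) → (110.085,45.770) → (91.062,92.175)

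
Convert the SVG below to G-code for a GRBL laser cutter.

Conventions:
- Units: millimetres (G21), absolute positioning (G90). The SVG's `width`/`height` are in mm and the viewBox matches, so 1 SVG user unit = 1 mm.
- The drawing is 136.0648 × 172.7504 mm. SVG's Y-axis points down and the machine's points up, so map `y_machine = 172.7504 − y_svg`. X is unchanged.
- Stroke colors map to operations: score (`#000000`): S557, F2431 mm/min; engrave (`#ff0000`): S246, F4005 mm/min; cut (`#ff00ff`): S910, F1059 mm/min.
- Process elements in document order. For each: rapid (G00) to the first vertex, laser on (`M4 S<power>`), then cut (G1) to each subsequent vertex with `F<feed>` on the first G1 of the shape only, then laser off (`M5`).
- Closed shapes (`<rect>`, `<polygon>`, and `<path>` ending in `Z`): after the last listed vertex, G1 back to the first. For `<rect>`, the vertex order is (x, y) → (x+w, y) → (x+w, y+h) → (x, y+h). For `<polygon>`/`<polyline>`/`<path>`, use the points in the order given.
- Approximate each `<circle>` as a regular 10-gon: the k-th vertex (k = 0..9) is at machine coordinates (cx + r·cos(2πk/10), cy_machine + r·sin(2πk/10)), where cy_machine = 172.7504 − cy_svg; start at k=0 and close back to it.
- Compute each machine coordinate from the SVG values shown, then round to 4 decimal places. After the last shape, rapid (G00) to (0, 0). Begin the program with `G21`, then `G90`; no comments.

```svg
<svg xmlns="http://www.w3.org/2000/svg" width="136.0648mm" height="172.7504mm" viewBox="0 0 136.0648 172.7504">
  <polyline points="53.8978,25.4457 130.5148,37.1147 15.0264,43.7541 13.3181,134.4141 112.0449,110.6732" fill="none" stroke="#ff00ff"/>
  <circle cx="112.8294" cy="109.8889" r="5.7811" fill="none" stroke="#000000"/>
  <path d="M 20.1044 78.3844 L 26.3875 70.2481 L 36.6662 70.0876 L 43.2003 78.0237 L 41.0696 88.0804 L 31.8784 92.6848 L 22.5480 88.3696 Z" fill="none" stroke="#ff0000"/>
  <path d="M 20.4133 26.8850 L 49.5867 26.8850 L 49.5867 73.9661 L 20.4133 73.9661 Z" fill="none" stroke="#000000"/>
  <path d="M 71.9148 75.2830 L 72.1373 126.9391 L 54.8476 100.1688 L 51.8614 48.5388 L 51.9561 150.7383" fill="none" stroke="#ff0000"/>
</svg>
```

1 u = 1 mm; y_m = 172.7504 − y.

[1] `<polyline>` open polyline, #ff00ff→cut S910 F1059: (53.8978,147.3047) → (130.5148,135.6357) → (15.0264,128.9963) → (13.3181,38.3363) → (112.0449,62.0772)

[2] `<circle>` circle, #000000→score S557 F2431: (118.6105,62.8615) → (117.5064,66.2595) → (114.6159,68.3597) → (111.0429,68.3597) → (108.1524,66.2595) → (107.0483,62.8615) → (108.1524,59.4635) → (111.0429,57.3633) → (114.6159,57.3633) → (117.5064,59.4635) → (118.6105,62.8615) (closed)

[3] `<path>` regular polygon, #ff0000→engrave S246 F4005: (20.1044,94.3660) → (26.3875,102.5023) → (36.6662,102.6628) → (43.2003,94.7267) → (41.0696,84.6700) → (31.8784,80.0656) → (22.5480,84.3808) → (20.1044,94.3660) (closed)

[4] `<path>` rectangle, #000000→score S557 F2431: (20.4133,145.8654) → (49.5867,145.8654) → (49.5867,98.7843) → (20.4133,98.7843) → (20.4133,145.8654) (closed)

[5] `<path>` open polyline, #ff0000→engrave S246 F4005: (71.9148,97.4674) → (72.1373,45.8113) → (54.8476,72.5816) → (51.8614,124.2116) → (51.9561,22.0121)

G21
G90
G00 X53.8978 Y147.3047
M4 S910
G1 X130.5148 Y135.6357 F1059
G1 X15.0264 Y128.9963
G1 X13.3181 Y38.3363
G1 X112.0449 Y62.0772
M5
G00 X118.6105 Y62.8615
M4 S557
G1 X117.5064 Y66.2595 F2431
G1 X114.6159 Y68.3597
G1 X111.0429 Y68.3597
G1 X108.1524 Y66.2595
G1 X107.0483 Y62.8615
G1 X108.1524 Y59.4635
G1 X111.0429 Y57.3633
G1 X114.6159 Y57.3633
G1 X117.5064 Y59.4635
G1 X118.6105 Y62.8615
M5
G00 X20.1044 Y94.3660
M4 S246
G1 X26.3875 Y102.5023 F4005
G1 X36.6662 Y102.6628
G1 X43.2003 Y94.7267
G1 X41.0696 Y84.6700
G1 X31.8784 Y80.0656
G1 X22.5480 Y84.3808
G1 X20.1044 Y94.3660
M5
G00 X20.4133 Y145.8654
M4 S557
G1 X49.5867 Y145.8654 F2431
G1 X49.5867 Y98.7843
G1 X20.4133 Y98.7843
G1 X20.4133 Y145.8654
M5
G00 X71.9148 Y97.4674
M4 S246
G1 X72.1373 Y45.8113 F4005
G1 X54.8476 Y72.5816
G1 X51.8614 Y124.2116
G1 X51.9561 Y22.0121
M5
G00 X0.0000 Y0.0000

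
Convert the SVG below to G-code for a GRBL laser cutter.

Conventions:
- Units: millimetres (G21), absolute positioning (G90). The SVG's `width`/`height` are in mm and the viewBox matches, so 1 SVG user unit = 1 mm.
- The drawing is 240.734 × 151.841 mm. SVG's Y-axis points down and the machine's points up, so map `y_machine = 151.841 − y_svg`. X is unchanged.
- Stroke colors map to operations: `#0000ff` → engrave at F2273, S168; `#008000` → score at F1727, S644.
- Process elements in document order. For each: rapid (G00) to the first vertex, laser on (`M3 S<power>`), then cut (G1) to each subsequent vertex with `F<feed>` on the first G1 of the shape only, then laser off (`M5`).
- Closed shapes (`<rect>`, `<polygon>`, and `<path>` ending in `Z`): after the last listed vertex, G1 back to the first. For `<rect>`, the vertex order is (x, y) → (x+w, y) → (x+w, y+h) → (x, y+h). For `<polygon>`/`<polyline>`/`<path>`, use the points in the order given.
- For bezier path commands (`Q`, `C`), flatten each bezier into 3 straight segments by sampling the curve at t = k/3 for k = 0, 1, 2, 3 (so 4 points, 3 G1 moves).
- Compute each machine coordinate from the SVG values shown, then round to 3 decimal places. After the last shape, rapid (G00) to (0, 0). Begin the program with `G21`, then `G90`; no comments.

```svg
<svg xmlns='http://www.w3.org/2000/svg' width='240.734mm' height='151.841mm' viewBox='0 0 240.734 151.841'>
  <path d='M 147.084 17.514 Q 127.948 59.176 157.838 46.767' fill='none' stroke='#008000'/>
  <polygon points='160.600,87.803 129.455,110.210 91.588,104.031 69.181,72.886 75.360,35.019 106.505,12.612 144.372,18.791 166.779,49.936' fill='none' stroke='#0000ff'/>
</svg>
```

Since the viewBox matches the mm dimensions, user units are millimetres directly. The only transform is the Y-flip y_m = 151.841 − y_svg.

Shape 1 is a quadratic bezier drawn with `<path>`. Its stroke #008000 means score at S644, F1727. After flipping Y the toolpath is (147.084,134.327) → (139.774,112.560) → (143.359,102.809) → (157.838,105.074).

Shape 2 is a regular polygon drawn with `<polygon>`. Its stroke #0000ff means engrave at S168, F2273. After flipping Y the toolpath is (160.600,64.038) → (129.455,41.631) → (91.588,47.810) → (69.181,78.955) → (75.360,116.822) → (106.505,139.229) → (144.372,133.050) → (166.779,101.905) → (160.600,64.038), returning to the start.

G21
G90
G00 X147.084 Y134.327
M3 S644
G1 X139.774 Y112.560 F1727
G1 X143.359 Y102.809
G1 X157.838 Y105.074
M5
G00 X160.600 Y64.038
M3 S168
G1 X129.455 Y41.631 F2273
G1 X91.588 Y47.810
G1 X69.181 Y78.955
G1 X75.360 Y116.822
G1 X106.505 Y139.229
G1 X144.372 Y133.050
G1 X166.779 Y101.905
G1 X160.600 Y64.038
M5
G00 X0.000 Y0.000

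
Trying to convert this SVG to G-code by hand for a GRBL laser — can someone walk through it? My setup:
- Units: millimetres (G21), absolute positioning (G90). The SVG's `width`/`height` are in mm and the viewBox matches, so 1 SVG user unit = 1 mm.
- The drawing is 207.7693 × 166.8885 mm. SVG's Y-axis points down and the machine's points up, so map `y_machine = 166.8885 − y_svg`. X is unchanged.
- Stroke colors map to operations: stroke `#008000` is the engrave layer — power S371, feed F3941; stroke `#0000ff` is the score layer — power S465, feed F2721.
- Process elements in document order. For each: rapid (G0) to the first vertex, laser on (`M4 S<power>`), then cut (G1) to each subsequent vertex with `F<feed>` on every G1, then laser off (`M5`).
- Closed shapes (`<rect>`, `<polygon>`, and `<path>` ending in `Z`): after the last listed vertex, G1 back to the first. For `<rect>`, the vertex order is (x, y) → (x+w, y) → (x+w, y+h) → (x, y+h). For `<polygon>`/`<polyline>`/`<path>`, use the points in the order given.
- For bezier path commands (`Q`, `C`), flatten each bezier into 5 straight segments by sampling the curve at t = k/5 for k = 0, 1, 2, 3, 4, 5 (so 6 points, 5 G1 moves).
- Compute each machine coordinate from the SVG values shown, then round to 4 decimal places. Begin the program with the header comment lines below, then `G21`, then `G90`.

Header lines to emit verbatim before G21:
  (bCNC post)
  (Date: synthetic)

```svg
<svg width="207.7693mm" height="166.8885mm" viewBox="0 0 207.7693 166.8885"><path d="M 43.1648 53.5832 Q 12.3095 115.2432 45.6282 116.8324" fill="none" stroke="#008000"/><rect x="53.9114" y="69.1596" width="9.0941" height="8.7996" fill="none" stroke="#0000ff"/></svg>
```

1 u = 1 mm; y_m = 166.8885 − y.

[1] `<path>` quadratic bezier, #008000→engrave S371 F3941: (43.1648,113.3053) → (33.3896,91.0441) → (28.7484,73.5886) → (29.2411,60.9388) → (34.8677,53.0946) → (45.6282,50.0561)

[2] `<rect>` rectangle, #0000ff→score S465 F2721: (53.9114,97.7289) → (63.0055,97.7289) → (63.0055,88.9293) → (53.9114,88.9293) → (53.9114,97.7289) (closed)

(bCNC post)
(Date: synthetic)
G21
G90
G0 X43.1648 Y113.3053
M4 S371
G1 X33.3896 Y91.0441 F3941
G1 X28.7484 Y73.5886 F3941
G1 X29.2411 Y60.9388 F3941
G1 X34.8677 Y53.0946 F3941
G1 X45.6282 Y50.0561 F3941
M5
G0 X53.9114 Y97.7289
M4 S465
G1 X63.0055 Y97.7289 F2721
G1 X63.0055 Y88.9293 F2721
G1 X53.9114 Y88.9293 F2721
G1 X53.9114 Y97.7289 F2721
M5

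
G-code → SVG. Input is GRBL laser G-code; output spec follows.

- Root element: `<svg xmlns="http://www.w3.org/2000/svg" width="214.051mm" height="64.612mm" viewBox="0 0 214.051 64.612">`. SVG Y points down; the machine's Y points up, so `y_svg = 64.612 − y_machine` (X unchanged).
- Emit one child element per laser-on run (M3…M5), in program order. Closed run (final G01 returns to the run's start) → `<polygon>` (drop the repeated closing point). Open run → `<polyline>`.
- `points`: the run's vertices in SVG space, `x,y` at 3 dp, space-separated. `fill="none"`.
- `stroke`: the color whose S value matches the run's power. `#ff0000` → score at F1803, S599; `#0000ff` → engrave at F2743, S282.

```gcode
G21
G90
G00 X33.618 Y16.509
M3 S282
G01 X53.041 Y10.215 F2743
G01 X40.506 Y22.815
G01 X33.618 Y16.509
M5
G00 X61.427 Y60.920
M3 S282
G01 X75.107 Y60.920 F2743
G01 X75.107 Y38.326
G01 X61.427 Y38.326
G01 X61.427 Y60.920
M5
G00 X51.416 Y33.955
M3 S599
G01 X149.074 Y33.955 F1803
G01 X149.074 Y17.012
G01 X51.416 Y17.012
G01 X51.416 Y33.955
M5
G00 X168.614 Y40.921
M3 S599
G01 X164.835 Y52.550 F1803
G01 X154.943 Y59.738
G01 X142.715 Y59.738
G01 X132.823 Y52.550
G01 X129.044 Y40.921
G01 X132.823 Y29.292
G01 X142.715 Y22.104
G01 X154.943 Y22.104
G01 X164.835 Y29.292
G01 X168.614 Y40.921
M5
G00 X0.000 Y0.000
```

Machine Y-up, SVG Y-down with viewBox height 64.612, so y_svg = 64.612 − y_machine; X carries over.

Run 1: S282 ⇒ engrave layer `#0000ff`. The run returns to its start, so emit a `<polygon>` with points (Y-flipped): 33.618,48.103 53.041,54.397 40.506,41.797.

Run 2: the run's S282 means `#0000ff` (engrave). The run returns to its start, so emit a `<polygon>` with points (Y-flipped): 61.427,3.692 75.107,3.692 75.107,26.286 61.427,26.286.

Run 3: power S599 maps to stroke `#ff0000` (score). The run returns to its start, so emit a `<polygon>` with points (Y-flipped): 51.416,30.657 149.074,30.657 149.074,47.600 51.416,47.600.

Run 4: power S599 maps to stroke `#ff0000` (score). The run returns to its start, so emit a `<polygon>` with points (Y-flipped): 168.614,23.691 164.835,12.062 154.943,4.874 142.715,4.874 132.823,12.062 129.044,23.691 132.823,35.320 142.715,42.508 154.943,42.508 164.835,35.320.

<svg xmlns="http://www.w3.org/2000/svg" width="214.051mm" height="64.612mm" viewBox="0 0 214.051 64.612">
  <polygon points="33.618,48.103 53.041,54.397 40.506,41.797" fill="none" stroke="#0000ff"/>
  <polygon points="61.427,3.692 75.107,3.692 75.107,26.286 61.427,26.286" fill="none" stroke="#0000ff"/>
  <polygon points="51.416,30.657 149.074,30.657 149.074,47.600 51.416,47.600" fill="none" stroke="#ff0000"/>
  <polygon points="168.614,23.691 164.835,12.062 154.943,4.874 142.715,4.874 132.823,12.062 129.044,23.691 132.823,35.320 142.715,42.508 154.943,42.508 164.835,35.320" fill="none" stroke="#ff0000"/>
</svg>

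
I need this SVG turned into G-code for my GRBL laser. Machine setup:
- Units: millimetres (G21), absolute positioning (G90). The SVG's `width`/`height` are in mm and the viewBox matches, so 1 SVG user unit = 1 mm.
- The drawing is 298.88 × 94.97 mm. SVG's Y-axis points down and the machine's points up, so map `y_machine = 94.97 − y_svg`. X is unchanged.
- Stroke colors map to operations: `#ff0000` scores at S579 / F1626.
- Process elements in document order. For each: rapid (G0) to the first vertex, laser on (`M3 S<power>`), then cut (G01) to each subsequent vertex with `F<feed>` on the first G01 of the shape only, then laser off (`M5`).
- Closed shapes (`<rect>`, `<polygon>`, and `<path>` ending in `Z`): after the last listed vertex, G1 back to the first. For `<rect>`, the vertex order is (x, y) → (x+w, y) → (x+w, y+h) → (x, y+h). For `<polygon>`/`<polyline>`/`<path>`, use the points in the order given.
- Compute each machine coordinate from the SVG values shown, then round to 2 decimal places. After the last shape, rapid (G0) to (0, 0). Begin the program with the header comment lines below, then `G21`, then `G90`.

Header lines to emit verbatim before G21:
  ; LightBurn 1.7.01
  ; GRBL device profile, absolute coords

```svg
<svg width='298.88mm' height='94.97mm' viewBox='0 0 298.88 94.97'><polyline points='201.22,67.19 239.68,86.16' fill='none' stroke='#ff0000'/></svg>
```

; LightBurn 1.7.01
; GRBL device profile, absolute coords
G21
G90
G0 X201.22 Y27.78
M3 S579
G01 X239.68 Y8.81 F1626
M5
G0 X0.00 Y0.00

viewBox `0 0 298.88 94.97` with mm width/height → 1 unit = 1 mm. Flip: y_m = 94.97 − y_svg.

**Shape 1** — `<polyline>` line segment, stroke `#ff0000` → score (S579, F1626). Machine vertices: (201.22,27.78) → (239.68,8.81). Open path.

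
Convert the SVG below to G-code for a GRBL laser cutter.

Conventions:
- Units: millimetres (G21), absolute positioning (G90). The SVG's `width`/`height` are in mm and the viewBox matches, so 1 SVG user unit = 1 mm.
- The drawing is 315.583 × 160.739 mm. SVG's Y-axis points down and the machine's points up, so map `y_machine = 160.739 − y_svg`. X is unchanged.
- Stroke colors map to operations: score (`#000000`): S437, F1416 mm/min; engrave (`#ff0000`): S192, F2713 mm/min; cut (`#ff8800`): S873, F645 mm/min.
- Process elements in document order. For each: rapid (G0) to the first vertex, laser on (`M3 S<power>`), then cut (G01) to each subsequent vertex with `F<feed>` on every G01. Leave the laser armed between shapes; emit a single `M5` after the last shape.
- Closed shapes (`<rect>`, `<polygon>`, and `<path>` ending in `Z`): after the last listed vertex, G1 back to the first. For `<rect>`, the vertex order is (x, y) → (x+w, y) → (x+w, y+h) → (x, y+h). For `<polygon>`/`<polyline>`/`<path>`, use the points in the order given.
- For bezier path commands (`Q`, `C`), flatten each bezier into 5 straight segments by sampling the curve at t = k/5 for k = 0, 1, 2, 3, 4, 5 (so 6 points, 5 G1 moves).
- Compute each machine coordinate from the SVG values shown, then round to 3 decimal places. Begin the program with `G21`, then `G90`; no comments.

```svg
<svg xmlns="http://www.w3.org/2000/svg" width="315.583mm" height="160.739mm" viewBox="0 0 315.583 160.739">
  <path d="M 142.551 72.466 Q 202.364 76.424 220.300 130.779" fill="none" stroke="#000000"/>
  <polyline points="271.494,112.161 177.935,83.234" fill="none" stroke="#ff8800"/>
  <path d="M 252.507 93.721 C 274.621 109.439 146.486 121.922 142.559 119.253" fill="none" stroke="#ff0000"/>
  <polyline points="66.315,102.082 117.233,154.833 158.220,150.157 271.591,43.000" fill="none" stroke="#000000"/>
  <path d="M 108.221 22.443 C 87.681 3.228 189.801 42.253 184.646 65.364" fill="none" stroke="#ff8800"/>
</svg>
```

1 u = 1 mm; y_m = 160.739 − y.

[1] `<path>` quadratic bezier, #000000→score S437 F1416: (142.551,88.273) → (164.801,84.674) → (183.701,77.043) → (199.251,65.380) → (211.451,49.686) → (220.300,29.960)

[2] `<polyline>` line segment, #ff8800→cut S873 F645: (271.494,48.578) → (177.935,77.505)

[3] `<path>` cubic bezier, #ff0000→engrave S192 F2713: (252.507,67.018) → (249.941,58.071) → (224.490,50.472) → (189.326,44.793) → (157.625,41.608) → (142.559,41.486)

[4] `<polyline>` open polyline, #000000→score S437 F1416: (66.315,58.657) → (117.233,5.906) → (158.220,10.582) → (271.591,117.739)

[5] `<path>` cubic bezier, #ff8800→cut S873 F645: (108.221,138.296) → (108.777,143.429) → (127.734,138.145) → (154.056,126.001) → (176.705,110.558) → (184.646,95.375)

G21
G90
G0 X142.551 Y88.273
M3 S437
G01 X164.801 Y84.674 F1416
G01 X183.701 Y77.043 F1416
G01 X199.251 Y65.380 F1416
G01 X211.451 Y49.686 F1416
G01 X220.300 Y29.960 F1416
G0 X271.494 Y48.578
M3 S873
G01 X177.935 Y77.505 F645
G0 X252.507 Y67.018
M3 S192
G01 X249.941 Y58.071 F2713
G01 X224.490 Y50.472 F2713
G01 X189.326 Y44.793 F2713
G01 X157.625 Y41.608 F2713
G01 X142.559 Y41.486 F2713
G0 X66.315 Y58.657
M3 S437
G01 X117.233 Y5.906 F1416
G01 X158.220 Y10.582 F1416
G01 X271.591 Y117.739 F1416
G0 X108.221 Y138.296
M3 S873
G01 X108.777 Y143.429 F645
G01 X127.734 Y138.145 F645
G01 X154.056 Y126.001 F645
G01 X176.705 Y110.558 F645
G01 X184.646 Y95.375 F645
M5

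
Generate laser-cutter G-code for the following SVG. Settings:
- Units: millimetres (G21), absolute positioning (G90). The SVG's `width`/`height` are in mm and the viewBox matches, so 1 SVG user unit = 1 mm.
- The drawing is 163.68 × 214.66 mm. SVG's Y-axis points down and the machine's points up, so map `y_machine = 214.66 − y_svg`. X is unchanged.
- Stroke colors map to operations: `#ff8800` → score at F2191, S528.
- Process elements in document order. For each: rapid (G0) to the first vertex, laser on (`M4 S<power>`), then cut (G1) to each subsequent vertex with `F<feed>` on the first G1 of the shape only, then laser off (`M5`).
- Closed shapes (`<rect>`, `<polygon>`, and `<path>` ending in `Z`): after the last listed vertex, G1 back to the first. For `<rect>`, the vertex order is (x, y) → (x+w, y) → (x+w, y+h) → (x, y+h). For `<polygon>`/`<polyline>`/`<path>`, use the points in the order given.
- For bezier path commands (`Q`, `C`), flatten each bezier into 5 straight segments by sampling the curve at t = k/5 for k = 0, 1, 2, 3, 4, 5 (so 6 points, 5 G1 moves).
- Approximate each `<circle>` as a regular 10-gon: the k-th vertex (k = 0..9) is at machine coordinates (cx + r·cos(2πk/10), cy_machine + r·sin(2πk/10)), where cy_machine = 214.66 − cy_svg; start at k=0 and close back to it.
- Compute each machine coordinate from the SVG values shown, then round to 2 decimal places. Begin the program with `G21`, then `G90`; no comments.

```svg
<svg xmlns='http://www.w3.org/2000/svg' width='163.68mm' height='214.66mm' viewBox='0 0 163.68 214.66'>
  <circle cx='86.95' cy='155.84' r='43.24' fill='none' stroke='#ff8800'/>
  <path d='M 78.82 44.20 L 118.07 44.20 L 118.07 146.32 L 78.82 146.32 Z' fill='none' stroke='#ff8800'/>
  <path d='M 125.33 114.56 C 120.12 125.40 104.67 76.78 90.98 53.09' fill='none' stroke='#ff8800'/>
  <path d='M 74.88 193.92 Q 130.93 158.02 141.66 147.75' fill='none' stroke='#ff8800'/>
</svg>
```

G21
G90
G0 X130.19 Y58.82
M4 S528
G1 X121.93 Y84.24 F2191
G1 X100.31 Y99.94
G1 X73.59 Y99.94
G1 X51.97 Y84.24
G1 X43.71 Y58.82
G1 X51.97 Y33.40
G1 X73.59 Y17.70
G1 X100.31 Y17.70
G1 X121.93 Y33.40
G1 X130.19 Y58.82
M5
G0 X78.82 Y170.46
M4 S528
G1 X118.07 Y170.46 F2191
G1 X118.07 Y68.34
G1 X78.82 Y68.34
G1 X78.82 Y170.46
M5
G0 X125.33 Y100.10
M4 S528
G1 X121.07 Y100.06 F2191
G1 X114.93 Y110.23
G1 X107.48 Y126.58
G1 X99.31 Y145.04
G1 X90.98 Y161.57
M5
G0 X74.88 Y20.74
M4 S528
G1 X95.49 Y34.07 F2191
G1 X112.47 Y45.36
G1 X125.82 Y54.59
G1 X135.56 Y61.78
G1 X141.66 Y66.91
M5

Since the viewBox matches the mm dimensions, user units are millimetres directly. The only transform is the Y-flip y_m = 214.66 − y_svg.

Shape 1 is a circle drawn with `<circle>`. Its stroke #ff8800 means score at S528, F2191. After flipping Y the toolpath is (130.19,58.82) → (121.93,84.24) → (100.31,99.94) → (73.59,99.94) → (51.97,84.24) → (43.71,58.82) → (51.97,33.40) → (73.59,17.70) → (100.31,17.70) → (121.93,33.40) → (130.19,58.82), returning to the start.

Shape 2 is a rectangle drawn with `<path>`. Its stroke #ff8800 means score at S528, F2191. After flipping Y the toolpath is (78.82,170.46) → (118.07,170.46) → (118.07,68.34) → (78.82,68.34) → (78.82,170.46), returning to the start.

Shape 3 is a cubic bezier drawn with `<path>`. Its stroke #ff8800 means score at S528, F2191. After flipping Y the toolpath is (125.33,100.10) → (121.07,100.06) → (114.93,110.23) → (107.48,126.58) → (99.31,145.04) → (90.98,161.57).

Shape 4 is a quadratic bezier drawn with `<path>`. Its stroke #ff8800 means score at S528, F2191. After flipping Y the toolpath is (74.88,20.74) → (95.49,34.07) → (112.47,45.36) → (125.82,54.59) → (135.56,61.78) → (141.66,66.91).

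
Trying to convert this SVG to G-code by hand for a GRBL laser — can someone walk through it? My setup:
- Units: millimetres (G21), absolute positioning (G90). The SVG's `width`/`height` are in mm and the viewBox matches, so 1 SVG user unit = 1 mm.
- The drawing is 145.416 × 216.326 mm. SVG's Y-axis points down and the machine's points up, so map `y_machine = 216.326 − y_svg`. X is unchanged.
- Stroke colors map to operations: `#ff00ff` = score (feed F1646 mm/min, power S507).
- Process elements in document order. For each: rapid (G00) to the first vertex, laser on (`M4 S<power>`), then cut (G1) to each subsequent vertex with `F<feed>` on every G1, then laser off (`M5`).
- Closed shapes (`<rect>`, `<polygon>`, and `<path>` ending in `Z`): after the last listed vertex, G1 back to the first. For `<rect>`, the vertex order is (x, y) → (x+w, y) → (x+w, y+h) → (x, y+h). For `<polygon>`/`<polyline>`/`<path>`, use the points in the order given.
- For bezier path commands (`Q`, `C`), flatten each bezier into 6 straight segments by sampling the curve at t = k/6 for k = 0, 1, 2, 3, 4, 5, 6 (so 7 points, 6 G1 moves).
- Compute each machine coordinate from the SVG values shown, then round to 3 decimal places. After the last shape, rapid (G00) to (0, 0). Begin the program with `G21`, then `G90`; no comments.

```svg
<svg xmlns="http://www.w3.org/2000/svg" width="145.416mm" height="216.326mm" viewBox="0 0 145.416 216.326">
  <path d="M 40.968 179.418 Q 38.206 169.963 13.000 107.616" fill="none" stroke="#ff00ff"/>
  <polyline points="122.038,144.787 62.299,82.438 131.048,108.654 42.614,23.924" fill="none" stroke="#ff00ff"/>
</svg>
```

1 u = 1 mm; y_m = 216.326 − y.

[1] `<path>` quadratic bezier, #ff00ff→score S507 F1646: (40.968,36.908) → (39.424,41.529) → (36.633,49.088) → (32.595,59.586) → (27.310,73.022) → (20.779,89.397) → (13.000,108.710)

[2] `<polyline>` open polyline, #ff00ff→score S507 F1646: (122.038,71.539) → (62.299,133.888) → (131.048,107.672) → (42.614,192.402)

G21
G90
G00 X40.968 Y36.908
M4 S507
G1 X39.424 Y41.529 F1646
G1 X36.633 Y49.088 F1646
G1 X32.595 Y59.586 F1646
G1 X27.310 Y73.022 F1646
G1 X20.779 Y89.397 F1646
G1 X13.000 Y108.710 F1646
M5
G00 X122.038 Y71.539
M4 S507
G1 X62.299 Y133.888 F1646
G1 X131.048 Y107.672 F1646
G1 X42.614 Y192.402 F1646
M5
G00 X0.000 Y0.000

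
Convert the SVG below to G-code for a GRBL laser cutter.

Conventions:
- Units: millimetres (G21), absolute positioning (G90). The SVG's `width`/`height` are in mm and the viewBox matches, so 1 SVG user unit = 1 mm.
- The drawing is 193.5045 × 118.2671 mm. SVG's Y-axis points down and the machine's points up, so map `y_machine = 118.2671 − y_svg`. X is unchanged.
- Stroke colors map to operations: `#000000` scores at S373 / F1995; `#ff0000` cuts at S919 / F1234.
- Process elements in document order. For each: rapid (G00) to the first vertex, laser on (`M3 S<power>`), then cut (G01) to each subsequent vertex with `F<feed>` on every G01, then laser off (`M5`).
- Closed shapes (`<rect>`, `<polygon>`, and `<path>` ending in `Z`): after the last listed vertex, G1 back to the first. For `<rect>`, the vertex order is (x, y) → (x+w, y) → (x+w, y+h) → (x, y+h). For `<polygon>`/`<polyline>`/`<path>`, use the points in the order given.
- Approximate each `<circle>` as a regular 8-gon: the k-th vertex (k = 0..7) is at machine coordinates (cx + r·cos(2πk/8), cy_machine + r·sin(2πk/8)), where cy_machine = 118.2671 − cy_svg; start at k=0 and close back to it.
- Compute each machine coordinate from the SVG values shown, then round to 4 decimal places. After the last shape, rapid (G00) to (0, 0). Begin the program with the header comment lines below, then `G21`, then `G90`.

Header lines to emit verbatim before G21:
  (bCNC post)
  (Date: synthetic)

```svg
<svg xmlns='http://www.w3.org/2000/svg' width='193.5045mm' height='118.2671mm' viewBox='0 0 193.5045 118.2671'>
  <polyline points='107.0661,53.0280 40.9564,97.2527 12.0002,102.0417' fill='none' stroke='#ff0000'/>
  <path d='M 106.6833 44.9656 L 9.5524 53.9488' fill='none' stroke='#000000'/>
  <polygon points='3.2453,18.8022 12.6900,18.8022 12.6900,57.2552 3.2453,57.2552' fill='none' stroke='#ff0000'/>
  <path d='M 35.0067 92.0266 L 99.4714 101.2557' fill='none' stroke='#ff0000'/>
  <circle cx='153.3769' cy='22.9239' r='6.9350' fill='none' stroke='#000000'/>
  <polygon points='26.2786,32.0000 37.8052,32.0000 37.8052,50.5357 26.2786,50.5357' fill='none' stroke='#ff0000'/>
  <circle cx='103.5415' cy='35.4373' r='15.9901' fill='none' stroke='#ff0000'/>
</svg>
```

Since the viewBox matches the mm dimensions, user units are millimetres directly. The only transform is the Y-flip y_m = 118.2671 − y_svg.

Shape 1 is a open polyline drawn with `<polyline>`. Its stroke #ff0000 means cut at S919, F1234. After flipping Y the toolpath is (107.0661,65.2391) → (40.9564,21.0144) → (12.0002,16.2254).

Shape 2 is a line segment drawn with `<path>`. Its stroke #000000 means score at S373, F1995. After flipping Y the toolpath is (106.6833,73.3015) → (9.5524,64.3183).

Shape 3 is a rectangle drawn with `<polygon>`. Its stroke #ff0000 means cut at S919, F1234. After flipping Y the toolpath is (3.2453,99.4649) → (12.6900,99.4649) → (12.6900,61.0119) → (3.2453,61.0119) → (3.2453,99.4649), returning to the start.

Shape 4 is a line segment drawn with `<path>`. Its stroke #ff0000 means cut at S919, F1234. After flipping Y the toolpath is (35.0067,26.2405) → (99.4714,17.0114).

Shape 5 is a circle drawn with `<circle>`. Its stroke #000000 means score at S373, F1995. After flipping Y the toolpath is (160.3119,95.3432) → (158.2807,100.2470) → (153.3769,102.2782) → (148.4731,100.2470) → (146.4419,95.3432) → (148.4731,90.4394) → (153.3769,88.4082) → (158.2807,90.4394) → (160.3119,95.3432), returning to the start.

Shape 6 is a rectangle drawn with `<polygon>`. Its stroke #ff0000 means cut at S919, F1234. After flipping Y the toolpath is (26.2786,86.2671) → (37.8052,86.2671) → (37.8052,67.7314) → (26.2786,67.7314) → (26.2786,86.2671), returning to the start.

Shape 7 is a circle drawn with `<circle>`. Its stroke #ff0000 means cut at S919, F1234. After flipping Y the toolpath is (119.5316,82.8298) → (114.8482,94.1365) → (103.5415,98.8199) → (92.2348,94.1365) → (87.5514,82.8298) → (92.2348,71.5231) → (103.5415,66.8397) → (114.8482,71.5231) → (119.5316,82.8298), returning to the start.

(bCNC post)
(Date: synthetic)
G21
G90
G00 X107.0661 Y65.2391
M3 S919
G01 X40.9564 Y21.0144 F1234
G01 X12.0002 Y16.2254 F1234
M5
G00 X106.6833 Y73.3015
M3 S373
G01 X9.5524 Y64.3183 F1995
M5
G00 X3.2453 Y99.4649
M3 S919
G01 X12.6900 Y99.4649 F1234
G01 X12.6900 Y61.0119 F1234
G01 X3.2453 Y61.0119 F1234
G01 X3.2453 Y99.4649 F1234
M5
G00 X35.0067 Y26.2405
M3 S919
G01 X99.4714 Y17.0114 F1234
M5
G00 X160.3119 Y95.3432
M3 S373
G01 X158.2807 Y100.2470 F1995
G01 X153.3769 Y102.2782 F1995
G01 X148.4731 Y100.2470 F1995
G01 X146.4419 Y95.3432 F1995
G01 X148.4731 Y90.4394 F1995
G01 X153.3769 Y88.4082 F1995
G01 X158.2807 Y90.4394 F1995
G01 X160.3119 Y95.3432 F1995
M5
G00 X26.2786 Y86.2671
M3 S919
G01 X37.8052 Y86.2671 F1234
G01 X37.8052 Y67.7314 F1234
G01 X26.2786 Y67.7314 F1234
G01 X26.2786 Y86.2671 F1234
M5
G00 X119.5316 Y82.8298
M3 S919
G01 X114.8482 Y94.1365 F1234
G01 X103.5415 Y98.8199 F1234
G01 X92.2348 Y94.1365 F1234
G01 X87.5514 Y82.8298 F1234
G01 X92.2348 Y71.5231 F1234
G01 X103.5415 Y66.8397 F1234
G01 X114.8482 Y71.5231 F1234
G01 X119.5316 Y82.8298 F1234
M5
G00 X0.0000 Y0.0000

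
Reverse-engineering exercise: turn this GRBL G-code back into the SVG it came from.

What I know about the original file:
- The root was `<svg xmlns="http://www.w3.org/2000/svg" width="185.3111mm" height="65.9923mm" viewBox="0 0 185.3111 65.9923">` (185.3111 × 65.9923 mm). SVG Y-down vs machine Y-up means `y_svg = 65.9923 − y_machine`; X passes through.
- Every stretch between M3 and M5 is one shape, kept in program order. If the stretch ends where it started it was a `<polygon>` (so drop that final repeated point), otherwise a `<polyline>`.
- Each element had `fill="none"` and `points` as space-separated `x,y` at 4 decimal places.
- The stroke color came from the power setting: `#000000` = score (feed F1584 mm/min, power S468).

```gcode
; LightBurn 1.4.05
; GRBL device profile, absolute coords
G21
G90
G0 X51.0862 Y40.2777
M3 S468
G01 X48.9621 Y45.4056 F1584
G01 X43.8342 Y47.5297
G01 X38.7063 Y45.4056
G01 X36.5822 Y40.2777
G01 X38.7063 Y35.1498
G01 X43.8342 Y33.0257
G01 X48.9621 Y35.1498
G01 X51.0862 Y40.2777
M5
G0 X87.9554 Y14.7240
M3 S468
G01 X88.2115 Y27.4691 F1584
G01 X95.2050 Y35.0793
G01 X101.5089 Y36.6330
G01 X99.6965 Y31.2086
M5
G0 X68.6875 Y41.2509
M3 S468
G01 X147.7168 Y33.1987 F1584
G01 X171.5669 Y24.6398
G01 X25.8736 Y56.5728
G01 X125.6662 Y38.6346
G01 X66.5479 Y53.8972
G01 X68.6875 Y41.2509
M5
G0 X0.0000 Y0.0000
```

<svg xmlns="http://www.w3.org/2000/svg" width="185.3111mm" height="65.9923mm" viewBox="0 0 185.3111 65.9923">
  <polygon points="51.0862,25.7146 48.9621,20.5867 43.8342,18.4626 38.7063,20.5867 36.5822,25.7146 38.7063,30.8425 43.8342,32.9666 48.9621,30.8425" fill="none" stroke="#000000"/>
  <polyline points="87.9554,51.2683 88.2115,38.5232 95.2050,30.9130 101.5089,29.3593 99.6965,34.7837" fill="none" stroke="#000000"/>
  <polygon points="68.6875,24.7414 147.7168,32.7936 171.5669,41.3525 25.8736,9.4195 125.6662,27.3577 66.5479,12.0951" fill="none" stroke="#000000"/>
</svg>

Each laser-on run becomes one SVG element. Flip Y back into SVG space with y_svg = 65.9923 − y_machine. Every run uses S468, so all elements get stroke `#000000` (score).

Run 1: The run returns to its start, so emit a `<polygon>` with points (Y-flipped): 51.0862,25.7146 48.9621,20.5867 43.8342,18.4626 38.7063,20.5867 36.5822,25.7146 38.7063,30.8425 43.8342,32.9666 48.9621,30.8425.

Run 2: The run is open, so emit a `<polyline>` with points (Y-flipped): 87.9554,51.2683 88.2115,38.5232 95.2050,30.9130 101.5089,29.3593 99.6965,34.7837.

Run 3: The run returns to its start, so emit a `<polygon>` with points (Y-flipped): 68.6875,24.7414 147.7168,32.7936 171.5669,41.3525 25.8736,9.4195 125.6662,27.3577 66.5479,12.0951.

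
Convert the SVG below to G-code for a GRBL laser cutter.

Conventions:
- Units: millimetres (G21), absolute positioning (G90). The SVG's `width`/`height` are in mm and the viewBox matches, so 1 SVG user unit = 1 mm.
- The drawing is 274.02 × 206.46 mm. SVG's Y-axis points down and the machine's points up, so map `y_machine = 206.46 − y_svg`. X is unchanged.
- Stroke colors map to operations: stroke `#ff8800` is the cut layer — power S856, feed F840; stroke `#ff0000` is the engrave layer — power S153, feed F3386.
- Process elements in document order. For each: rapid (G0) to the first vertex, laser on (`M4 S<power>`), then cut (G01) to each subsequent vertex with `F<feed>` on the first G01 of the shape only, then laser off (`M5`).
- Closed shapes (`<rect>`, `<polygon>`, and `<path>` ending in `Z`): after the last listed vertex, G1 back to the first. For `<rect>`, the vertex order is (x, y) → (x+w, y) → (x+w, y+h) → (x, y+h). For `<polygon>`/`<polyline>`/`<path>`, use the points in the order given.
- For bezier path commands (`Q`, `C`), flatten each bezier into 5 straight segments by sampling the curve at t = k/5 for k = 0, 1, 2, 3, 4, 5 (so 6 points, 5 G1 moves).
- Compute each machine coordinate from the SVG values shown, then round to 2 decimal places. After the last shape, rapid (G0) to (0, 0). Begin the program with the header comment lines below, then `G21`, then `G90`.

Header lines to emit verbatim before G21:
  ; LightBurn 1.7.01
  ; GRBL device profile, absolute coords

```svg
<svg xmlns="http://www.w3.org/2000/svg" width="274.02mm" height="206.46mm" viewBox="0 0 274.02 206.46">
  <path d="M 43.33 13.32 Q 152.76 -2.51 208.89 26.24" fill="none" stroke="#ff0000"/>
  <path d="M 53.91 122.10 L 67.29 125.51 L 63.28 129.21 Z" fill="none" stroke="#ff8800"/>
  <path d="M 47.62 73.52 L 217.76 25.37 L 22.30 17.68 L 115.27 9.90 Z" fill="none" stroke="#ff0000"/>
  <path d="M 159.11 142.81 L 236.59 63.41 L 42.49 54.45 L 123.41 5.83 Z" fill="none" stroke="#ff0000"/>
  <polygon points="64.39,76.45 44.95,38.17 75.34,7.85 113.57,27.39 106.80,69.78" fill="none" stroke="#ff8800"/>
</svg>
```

; LightBurn 1.7.01
; GRBL device profile, absolute coords
G21
G90
G0 X43.33 Y193.14
M4 S153
G01 X84.97 Y197.69 F3386
G01 X122.35 Y198.67
G01 X155.46 Y196.09
G01 X184.31 Y189.94
G01 X208.89 Y180.22
M5
G0 X53.91 Y84.36
M4 S856
G01 X67.29 Y80.95 F840
G01 X63.28 Y77.25
G01 X53.91 Y84.36
M5
G0 X47.62 Y132.94
M4 S153
G01 X217.76 Y181.09 F3386
G01 X22.30 Y188.78
G01 X115.27 Y196.56
G01 X47.62 Y132.94
M5
G0 X159.11 Y63.65
M4 S153
G01 X236.59 Y143.05 F3386
G01 X42.49 Y152.01
G01 X123.41 Y200.63
G01 X159.11 Y63.65
M5
G0 X64.39 Y130.01
M4 S856
G01 X44.95 Y168.29 F840
G01 X75.34 Y198.61
G01 X113.57 Y179.07
G01 X106.80 Y136.68
G01 X64.39 Y130.01
M5
G0 X0.00 Y0.00

Since the viewBox matches the mm dimensions, user units are millimetres directly. The only transform is the Y-flip y_m = 206.46 − y_svg.

Shape 1 is a quadratic bezier drawn with `<path>`. Its stroke #ff0000 means engrave at S153, F3386. After flipping Y the toolpath is (43.33,193.14) → (84.97,197.69) → (122.35,198.67) → (155.46,196.09) → (184.31,189.94) → (208.89,180.22).

Shape 2 is a closed polygon drawn with `<path>`. Its stroke #ff8800 means cut at S856, F840. After flipping Y the toolpath is (53.91,84.36) → (67.29,80.95) → (63.28,77.25) → (53.91,84.36), returning to the start.

Shape 3 is a closed polygon drawn with `<path>`. Its stroke #ff0000 means engrave at S153, F3386. After flipping Y the toolpath is (47.62,132.94) → (217.76,181.09) → (22.30,188.78) → (115.27,196.56) → (47.62,132.94), returning to the start.

Shape 4 is a closed polygon drawn with `<path>`. Its stroke #ff0000 means engrave at S153, F3386. After flipping Y the toolpath is (159.11,63.65) → (236.59,143.05) → (42.49,152.01) → (123.41,200.63) → (159.11,63.65), returning to the start.

Shape 5 is a regular polygon drawn with `<polygon>`. Its stroke #ff8800 means cut at S856, F840. After flipping Y the toolpath is (64.39,130.01) → (44.95,168.29) → (75.34,198.61) → (113.57,179.07) → (106.80,136.68) → (64.39,130.01), returning to the start.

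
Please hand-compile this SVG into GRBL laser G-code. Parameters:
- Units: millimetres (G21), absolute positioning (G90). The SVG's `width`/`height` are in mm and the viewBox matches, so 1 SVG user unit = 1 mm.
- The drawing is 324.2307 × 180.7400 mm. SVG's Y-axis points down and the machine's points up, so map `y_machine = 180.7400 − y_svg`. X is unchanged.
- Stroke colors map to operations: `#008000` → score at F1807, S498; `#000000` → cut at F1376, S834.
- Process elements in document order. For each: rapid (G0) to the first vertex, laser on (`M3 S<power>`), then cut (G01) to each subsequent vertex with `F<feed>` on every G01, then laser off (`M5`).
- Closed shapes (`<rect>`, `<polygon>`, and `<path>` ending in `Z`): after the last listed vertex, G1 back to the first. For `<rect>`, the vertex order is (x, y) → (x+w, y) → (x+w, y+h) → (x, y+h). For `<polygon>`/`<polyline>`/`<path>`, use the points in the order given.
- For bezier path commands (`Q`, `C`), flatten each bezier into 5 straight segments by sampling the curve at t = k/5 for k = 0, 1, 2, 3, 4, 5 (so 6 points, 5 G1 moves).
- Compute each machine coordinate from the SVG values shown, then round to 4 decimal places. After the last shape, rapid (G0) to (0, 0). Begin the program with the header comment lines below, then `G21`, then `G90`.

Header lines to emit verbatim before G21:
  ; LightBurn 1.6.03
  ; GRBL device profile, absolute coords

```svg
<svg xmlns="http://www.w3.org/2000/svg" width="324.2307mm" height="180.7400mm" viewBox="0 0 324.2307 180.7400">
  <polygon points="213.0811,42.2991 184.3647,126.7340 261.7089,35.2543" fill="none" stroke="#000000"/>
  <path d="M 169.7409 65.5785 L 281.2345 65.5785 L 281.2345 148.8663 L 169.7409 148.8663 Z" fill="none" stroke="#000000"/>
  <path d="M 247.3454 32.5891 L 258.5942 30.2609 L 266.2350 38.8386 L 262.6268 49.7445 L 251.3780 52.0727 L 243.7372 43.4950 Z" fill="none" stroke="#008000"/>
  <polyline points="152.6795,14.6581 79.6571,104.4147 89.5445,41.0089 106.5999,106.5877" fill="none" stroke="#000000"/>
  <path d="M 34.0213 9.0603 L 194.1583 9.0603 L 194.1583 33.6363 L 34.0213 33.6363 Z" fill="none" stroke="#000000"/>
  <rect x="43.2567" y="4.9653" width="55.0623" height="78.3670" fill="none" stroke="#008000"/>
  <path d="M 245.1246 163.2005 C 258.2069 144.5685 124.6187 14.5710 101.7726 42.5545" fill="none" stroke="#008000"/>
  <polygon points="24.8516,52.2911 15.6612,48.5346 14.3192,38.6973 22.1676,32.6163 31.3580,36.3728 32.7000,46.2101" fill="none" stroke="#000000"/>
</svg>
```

1 u = 1 mm; y_m = 180.7400 − y.

[1] `<polygon>` closed polygon, #000000→cut S834 F1376: (213.0811,138.4409) → (184.3647,54.0060) → (261.7089,145.4857) → (213.0811,138.4409) (closed)

[2] `<path>` rectangle, #000000→cut S834 F1376: (169.7409,115.1615) → (281.2345,115.1615) → (281.2345,31.8737) → (169.7409,31.8737) → (169.7409,115.1615) (closed)

[3] `<path>` regular polygon, #008000→score S498 F1807: (247.3454,148.1509) → (258.5942,150.4791) → (266.2350,141.9014) → (262.6268,130.9955) → (251.3780,128.6673) → (243.7372,137.2450) → (247.3454,148.1509) (closed)

[4] `<polyline>` open polyline, #000000→cut S834 F1376: (152.6795,166.0819) → (79.6571,76.3253) → (89.5445,139.7311) → (106.5999,74.1523)

[5] `<path>` rectangle, #000000→cut S834 F1376: (34.0213,171.6797) → (194.1583,171.6797) → (194.1583,147.1037) → (34.0213,147.1037) → (34.0213,171.6797) (closed)

[6] `<rect>` rectangle, #008000→score S498 F1807: (43.2567,175.7747) → (98.3190,175.7747) → (98.3190,97.4077) → (43.2567,97.4077) → (43.2567,175.7747) (closed)

[7] `<path>` cubic bezier, #008000→score S498 F1807: (245.1246,17.5395) → (237.4328,39.9278) → (206.8959,76.1152) → (165.8697,113.1730) → (126.7100,138.1727) → (101.7726,138.1855)

[8] `<polygon>` regular polygon, #000000→cut S834 F1376: (24.8516,128.4489) → (15.6612,132.2054) → (14.3192,142.0427) → (22.1676,148.1237) → (31.3580,144.3672) → (32.7000,134.5299) → (24.8516,128.4489) (closed)

; LightBurn 1.6.03
; GRBL device profile, absolute coords
G21
G90
G0 X213.0811 Y138.4409
M3 S834
G01 X184.3647 Y54.0060 F1376
G01 X261.7089 Y145.4857 F1376
G01 X213.0811 Y138.4409 F1376
M5
G0 X169.7409 Y115.1615
M3 S834
G01 X281.2345 Y115.1615 F1376
G01 X281.2345 Y31.8737 F1376
G01 X169.7409 Y31.8737 F1376
G01 X169.7409 Y115.1615 F1376
M5
G0 X247.3454 Y148.1509
M3 S498
G01 X258.5942 Y150.4791 F1807
G01 X266.2350 Y141.9014 F1807
G01 X262.6268 Y130.9955 F1807
G01 X251.3780 Y128.6673 F1807
G01 X243.7372 Y137.2450 F1807
G01 X247.3454 Y148.1509 F1807
M5
G0 X152.6795 Y166.0819
M3 S834
G01 X79.6571 Y76.3253 F1376
G01 X89.5445 Y139.7311 F1376
G01 X106.5999 Y74.1523 F1376
M5
G0 X34.0213 Y171.6797
M3 S834
G01 X194.1583 Y171.6797 F1376
G01 X194.1583 Y147.1037 F1376
G01 X34.0213 Y147.1037 F1376
G01 X34.0213 Y171.6797 F1376
M5
G0 X43.2567 Y175.7747
M3 S498
G01 X98.3190 Y175.7747 F1807
G01 X98.3190 Y97.4077 F1807
G01 X43.2567 Y97.4077 F1807
G01 X43.2567 Y175.7747 F1807
M5
G0 X245.1246 Y17.5395
M3 S498
G01 X237.4328 Y39.9278 F1807
G01 X206.8959 Y76.1152 F1807
G01 X165.8697 Y113.1730 F1807
G01 X126.7100 Y138.1727 F1807
G01 X101.7726 Y138.1855 F1807
M5
G0 X24.8516 Y128.4489
M3 S834
G01 X15.6612 Y132.2054 F1376
G01 X14.3192 Y142.0427 F1376
G01 X22.1676 Y148.1237 F1376
G01 X31.3580 Y144.3672 F1376
G01 X32.7000 Y134.5299 F1376
G01 X24.8516 Y128.4489 F1376
M5
G0 X0.0000 Y0.0000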